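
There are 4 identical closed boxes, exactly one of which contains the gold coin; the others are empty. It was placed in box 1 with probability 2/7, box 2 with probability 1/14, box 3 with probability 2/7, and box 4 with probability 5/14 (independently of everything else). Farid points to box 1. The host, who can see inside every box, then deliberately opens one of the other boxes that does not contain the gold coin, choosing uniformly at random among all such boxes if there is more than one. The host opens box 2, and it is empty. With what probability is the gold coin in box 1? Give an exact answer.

8/35

Apply Bayes' rule, conditioning on where the gold coin actually is.
If it is in box 1 (prior 2/7): the host has 3 equally likely choices, so probability 1/3; weight (2/7)·(1/3) = 2/21.
If it is in box 2 (prior 1/14): the host opened box 2, so this case is ruled out; weight (1/14)·0 = 0.
If it is in box 3 (prior 2/7): the host has 2 equally likely choices, so probability 1/2; weight (2/7)·(1/2) = 1/7.
If it is in box 4 (prior 5/14): the host has 2 equally likely choices, so probability 1/2; weight (5/14)·(1/2) = 5/28.
The weights sum to 5/12.
So P(the gold coin in box 1 | the host opened box 2) = (2/21) / (5/12) = 8/35.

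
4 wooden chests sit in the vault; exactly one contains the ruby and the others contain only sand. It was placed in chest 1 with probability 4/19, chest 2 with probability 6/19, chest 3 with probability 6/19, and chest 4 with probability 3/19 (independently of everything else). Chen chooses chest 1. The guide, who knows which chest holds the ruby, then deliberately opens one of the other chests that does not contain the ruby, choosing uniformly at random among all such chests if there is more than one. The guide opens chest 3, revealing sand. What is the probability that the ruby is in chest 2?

Apply Bayes' rule, conditioning on where the ruby actually is.
If it is in chest 1 (prior 4/19): the guide has 3 equally likely choices, so probability 1/3; weight (4/19)·(1/3) = 4/57.
If it is in chest 2 (prior 6/19): the guide has 2 equally likely choices, so probability 1/2; weight (6/19)·(1/2) = 3/19.
If it is in chest 3 (prior 6/19): the guide opened chest 3, so this case is ruled out; weight (6/19)·0 = 0.
If it is in chest 4 (prior 3/19): the guide has 2 equally likely choices, so probability 1/2; weight (3/19)·(1/2) = 3/38.
The weights sum to 35/114.
So P(the ruby in chest 2 | the guide opened chest 3) = (3/19) / (35/114) = 18/35.

18/35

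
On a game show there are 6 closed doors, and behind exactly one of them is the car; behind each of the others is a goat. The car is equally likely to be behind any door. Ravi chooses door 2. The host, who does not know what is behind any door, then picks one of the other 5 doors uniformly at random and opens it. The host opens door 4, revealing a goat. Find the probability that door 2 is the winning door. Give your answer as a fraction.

1/5

Because the host chose which door to open without knowing where the car is, the choice is independent of the prize location. Learning that door 4 does not hold the car simply rules out that one location and leaves the remaining 5 doors still equally likely by symmetry.
So P(the car behind door 2) = 1/5.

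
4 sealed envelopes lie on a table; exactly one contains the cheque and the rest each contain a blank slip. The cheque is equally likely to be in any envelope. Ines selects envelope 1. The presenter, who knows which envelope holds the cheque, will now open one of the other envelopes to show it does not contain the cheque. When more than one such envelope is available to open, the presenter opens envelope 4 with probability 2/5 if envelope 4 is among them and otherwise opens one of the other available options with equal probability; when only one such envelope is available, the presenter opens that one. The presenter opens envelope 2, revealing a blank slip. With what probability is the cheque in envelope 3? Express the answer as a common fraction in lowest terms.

Consider each possible location of the cheque in turn.
If it is in envelope 1 (prior 1/4): envelope 4 is available but not opened; envelope 2 gets probability (1 − 2/5)/2 = 3/10; weight (1/4)·(3/10) = 3/40.
If it is in envelope 2 (prior 1/4): the presenter opened envelope 2, so this case is ruled out; weight (1/4)·0 = 0.
If it is in envelope 3 (prior 1/4): envelope 4 is available but not opened, probability 3/5; weight (1/4)·(3/5) = 3/20.
If it is in envelope 4 (prior 1/4): envelope 4 holds the prize so is unavailable; the presenter chooses uniformly among the 2 others, probability 1/2; weight (1/4)·(1/2) = 1/8.
The weights sum to 7/20.
So P(the cheque in envelope 3 | the presenter opened envelope 2) = (3/20) / (7/20) = 3/7.

3/7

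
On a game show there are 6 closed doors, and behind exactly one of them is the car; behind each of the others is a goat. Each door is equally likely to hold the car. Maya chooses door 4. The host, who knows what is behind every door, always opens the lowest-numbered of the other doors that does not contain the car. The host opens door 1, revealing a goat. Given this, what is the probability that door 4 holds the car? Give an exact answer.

1/5

Apply Bayes' rule, conditioning on where the car actually is.
If it is behind door 1 (prior 1/6): the host opened door 1, so this case is ruled out; weight (1/6)·0 = 0.
If it is behind any of doors 2, 3, 4, 5, and 6 (prior 1/6 each): door 1 is the lowest-numbered option available, probability 1; weight (1/6)·1 = 1/6 each.
The weights sum to 5/6.
So P(the car behind door 4 | the host opened door 1) = (1/6) / (5/6) = 1/5.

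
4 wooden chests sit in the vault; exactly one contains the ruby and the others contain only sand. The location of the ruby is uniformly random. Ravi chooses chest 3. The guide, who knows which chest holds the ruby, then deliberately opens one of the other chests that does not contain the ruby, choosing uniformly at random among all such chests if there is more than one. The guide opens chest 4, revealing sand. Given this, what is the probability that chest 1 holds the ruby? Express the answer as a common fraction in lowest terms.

Apply Bayes' rule, conditioning on where the ruby actually is.
If it is in either of chests 1 and 2 (prior 1/4 each): the guide has 2 equally likely choices, so probability 1/2; weight (1/4)·(1/2) = 1/8 each.
If it is in chest 3 (prior 1/4): the guide has 3 equally likely choices, so probability 1/3; weight (1/4)·(1/3) = 1/12.
If it is in chest 4 (prior 1/4): the guide opened chest 4, so this case is ruled out; weight (1/4)·0 = 0.
The weights sum to 1/3.
So P(the ruby in chest 1 | the guide opened chest 4) = (1/8) / (1/3) = 3/8.

3/8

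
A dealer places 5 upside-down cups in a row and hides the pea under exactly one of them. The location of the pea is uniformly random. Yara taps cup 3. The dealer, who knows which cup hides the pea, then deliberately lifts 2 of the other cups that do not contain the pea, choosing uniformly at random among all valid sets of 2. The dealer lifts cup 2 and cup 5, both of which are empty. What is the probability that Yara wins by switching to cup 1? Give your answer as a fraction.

2/5

Condition on the true location of the pea.
If it is under either of cups 1 and 4 (prior 1/5 each): the dealer has 3 equally likely choices, so probability 1/3; weight (1/5)·(1/3) = 1/15 each.
If it is under either of cups 2 and 5 (prior 1/5 each): that cup was opened and seen not to hold the prize — ruled out; weight (1/5)·0 = 0 each.
If it is under cup 3 (prior 1/5): the dealer has 6 equally likely choices, so probability 1/6; weight (1/5)·(1/6) = 1/30.
The weights sum to 1/6.
So P(the pea under cup 1 | the dealer opened cup 2 and cup 5) = (1/15) / (1/6) = 2/5.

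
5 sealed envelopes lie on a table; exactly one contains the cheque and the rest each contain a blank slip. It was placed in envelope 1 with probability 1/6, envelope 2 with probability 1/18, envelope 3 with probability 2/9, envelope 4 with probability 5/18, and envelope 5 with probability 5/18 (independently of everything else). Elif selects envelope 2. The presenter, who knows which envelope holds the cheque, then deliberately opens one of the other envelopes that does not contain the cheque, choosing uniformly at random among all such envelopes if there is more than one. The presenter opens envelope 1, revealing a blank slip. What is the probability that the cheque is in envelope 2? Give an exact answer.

3/59

Condition on the true location of the cheque.
If it is in envelope 1 (prior 1/6): the presenter opened envelope 1, so this case is ruled out; weight (1/6)·0 = 0.
If it is in envelope 2 (prior 1/18): the presenter has 4 equally likely choices, so probability 1/4; weight (1/18)·(1/4) = 1/72.
If it is in envelope 3 (prior 2/9): the presenter has 3 equally likely choices, so probability 1/3; weight (2/9)·(1/3) = 2/27.
If it is in either of envelopes 4 and 5 (prior 5/18 each): the presenter has 3 equally likely choices, so probability 1/3; weight (5/18)·(1/3) = 5/54 each.
The weights sum to 59/216.
So P(the cheque in envelope 2 | the presenter opened envelope 1) = (1/72) / (59/216) = 3/59.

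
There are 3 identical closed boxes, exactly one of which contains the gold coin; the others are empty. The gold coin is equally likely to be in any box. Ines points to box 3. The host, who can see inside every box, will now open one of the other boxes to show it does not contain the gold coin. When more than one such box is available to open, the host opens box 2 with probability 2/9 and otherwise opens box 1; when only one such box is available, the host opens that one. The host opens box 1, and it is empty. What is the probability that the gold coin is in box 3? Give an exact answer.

Condition on the true location of the gold coin.
If it is in box 1 (prior 1/3): the host opened box 1, so this case is ruled out; weight (1/3)·0 = 0.
If it is in box 2 (prior 1/3): only box 1 is available, probability 1; weight (1/3)·1 = 1/3.
If it is in box 3 (prior 1/3): box 2 is available but not opened, probability 7/9; weight (1/3)·(7/9) = 7/27.
The weights sum to 16/27.
So P(the gold coin in box 3 | the host opened box 1) = (7/27) / (16/27) = 7/16.

7/16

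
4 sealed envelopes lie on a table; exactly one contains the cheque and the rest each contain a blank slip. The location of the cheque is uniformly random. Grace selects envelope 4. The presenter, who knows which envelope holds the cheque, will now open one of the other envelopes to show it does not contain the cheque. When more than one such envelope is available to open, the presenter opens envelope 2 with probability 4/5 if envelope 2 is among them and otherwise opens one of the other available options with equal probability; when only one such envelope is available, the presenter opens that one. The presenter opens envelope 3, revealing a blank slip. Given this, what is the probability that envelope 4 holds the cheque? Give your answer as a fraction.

1/8

Apply Bayes' rule, conditioning on where the cheque actually is.
If it is in envelope 1 (prior 1/4): envelope 2 is available but not opened, probability 1/5; weight (1/4)·(1/5) = 1/20.
If it is in envelope 2 (prior 1/4): envelope 2 holds the prize so is unavailable; the presenter chooses uniformly among the 2 others, probability 1/2; weight (1/4)·(1/2) = 1/8.
If it is in envelope 3 (prior 1/4): the presenter opened envelope 3, so this case is ruled out; weight (1/4)·0 = 0.
If it is in envelope 4 (prior 1/4): envelope 2 is available but not opened; envelope 3 gets probability (1 − 4/5)/2 = 1/10; weight (1/4)·(1/10) = 1/40.
The weights sum to 1/5.
So P(the cheque in envelope 4 | the presenter opened envelope 3) = (1/40) / (1/5) = 1/8.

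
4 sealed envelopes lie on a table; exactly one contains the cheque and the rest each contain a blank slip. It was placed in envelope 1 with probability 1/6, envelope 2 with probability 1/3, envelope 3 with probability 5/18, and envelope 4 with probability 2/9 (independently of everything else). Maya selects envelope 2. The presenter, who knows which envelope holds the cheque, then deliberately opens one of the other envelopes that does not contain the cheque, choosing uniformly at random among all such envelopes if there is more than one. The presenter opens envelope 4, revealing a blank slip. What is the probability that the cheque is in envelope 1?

1/4

Condition on the true location of the cheque.
If it is in envelope 1 (prior 1/6): the presenter has 2 equally likely choices, so probability 1/2; weight (1/6)·(1/2) = 1/12.
If it is in envelope 2 (prior 1/3): the presenter has 3 equally likely choices, so probability 1/3; weight (1/3)·(1/3) = 1/9.
If it is in envelope 3 (prior 5/18): the presenter has 2 equally likely choices, so probability 1/2; weight (5/18)·(1/2) = 5/36.
If it is in envelope 4 (prior 2/9): the presenter opened envelope 4, so this case is ruled out; weight (2/9)·0 = 0.
The weights sum to 1/3.
So P(the cheque in envelope 1 | the presenter opened envelope 4) = (1/12) / (1/3) = 1/4.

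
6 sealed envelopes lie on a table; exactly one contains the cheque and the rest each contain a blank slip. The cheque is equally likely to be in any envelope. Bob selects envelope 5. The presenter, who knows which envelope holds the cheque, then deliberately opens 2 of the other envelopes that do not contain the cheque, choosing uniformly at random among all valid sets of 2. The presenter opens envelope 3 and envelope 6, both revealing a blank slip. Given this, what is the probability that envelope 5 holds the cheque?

1/6

Apply Bayes' rule, conditioning on where the cheque actually is.
If it is in any of envelopes 1, 2, and 4 (prior 1/6 each): the presenter has 6 equally likely choices, so probability 1/6; weight (1/6)·(1/6) = 1/36 each.
If it is in either of envelopes 3 and 6 (prior 1/6 each): that envelope was opened and seen not to hold the prize — ruled out; weight (1/6)·0 = 0 each.
If it is in envelope 5 (prior 1/6): the presenter has 10 equally likely choices, so probability 1/10; weight (1/6)·(1/10) = 1/60.
The weights sum to 1/10.
So P(the cheque in envelope 5 | the presenter opened envelope 3 and envelope 6) = (1/60) / (1/10) = 1/6.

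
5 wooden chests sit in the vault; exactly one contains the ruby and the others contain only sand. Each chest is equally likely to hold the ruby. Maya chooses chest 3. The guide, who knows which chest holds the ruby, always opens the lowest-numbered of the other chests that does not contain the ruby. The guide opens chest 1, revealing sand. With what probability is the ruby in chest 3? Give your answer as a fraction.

Condition on the true location of the ruby.
If it is in chest 1 (prior 1/5): the guide opened chest 1, so this case is ruled out; weight (1/5)·0 = 0.
If it is in any of chests 2, 3, 4, and 5 (prior 1/5 each): chest 1 is the lowest-numbered option available, probability 1; weight (1/5)·1 = 1/5 each.
The weights sum to 4/5.
So P(the ruby in chest 3 | the guide opened chest 1) = (1/5) / (4/5) = 1/4.

1/4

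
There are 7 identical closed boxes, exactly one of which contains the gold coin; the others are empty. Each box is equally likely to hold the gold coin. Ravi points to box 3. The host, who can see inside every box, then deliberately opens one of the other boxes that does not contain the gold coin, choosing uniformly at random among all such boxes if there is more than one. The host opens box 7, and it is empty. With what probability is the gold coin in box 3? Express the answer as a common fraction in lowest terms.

1/7

Condition on the true location of the gold coin.
If it is in any of boxes 1, 2, 4, 5, and 6 (prior 1/7 each): the host has 5 equally likely choices, so probability 1/5; weight (1/7)·(1/5) = 1/35 each.
If it is in box 3 (prior 1/7): the host has 6 equally likely choices, so probability 1/6; weight (1/7)·(1/6) = 1/42.
If it is in box 7 (prior 1/7): the host opened box 7, so this case is ruled out; weight (1/7)·0 = 0.
The weights sum to 1/6.
So P(the gold coin in box 3 | the host opened box 7) = (1/42) / (1/6) = 1/7.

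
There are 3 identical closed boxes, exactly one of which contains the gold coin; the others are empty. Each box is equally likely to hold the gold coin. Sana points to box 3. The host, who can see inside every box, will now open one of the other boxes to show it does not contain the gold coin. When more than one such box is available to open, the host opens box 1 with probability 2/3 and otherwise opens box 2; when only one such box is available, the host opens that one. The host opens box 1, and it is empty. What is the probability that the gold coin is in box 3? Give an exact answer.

Condition on the true location of the gold coin.
If it is in box 1 (prior 1/3): the host opened box 1, so this case is ruled out; weight (1/3)·0 = 0.
If it is in box 2 (prior 1/3): only box 1 is available, probability 1; weight (1/3)·1 = 1/3.
If it is in box 3 (prior 1/3): box 1 is available, opened with probability 2/3; weight (1/3)·(2/3) = 2/9.
The weights sum to 5/9.
So P(the gold coin in box 3 | the host opened box 1) = (2/9) / (5/9) = 2/5.

2/5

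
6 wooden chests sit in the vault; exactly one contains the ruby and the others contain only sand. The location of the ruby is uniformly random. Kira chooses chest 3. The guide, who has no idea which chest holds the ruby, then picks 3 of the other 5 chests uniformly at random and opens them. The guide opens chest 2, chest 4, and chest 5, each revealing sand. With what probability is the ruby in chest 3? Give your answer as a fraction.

1/3

Consider each possible location of the ruby in turn.
If it is in any of chests 1, 3, and 6 (prior 1/6 each): the guide picks exactly this set with probability 1/10 regardless, and none is the prize; weight (1/6)·(1/10) = 1/60 each.
If it is in any of chests 2, 4, and 5 (prior 1/6 each): that chest was opened and seen not to hold the prize — ruled out; weight (1/6)·0 = 0 each.
The weights sum to 1/20.
So P(the ruby in chest 3 | the guide opened chest 2, chest 4, and chest 5) = (1/60) / (1/20) = 1/3.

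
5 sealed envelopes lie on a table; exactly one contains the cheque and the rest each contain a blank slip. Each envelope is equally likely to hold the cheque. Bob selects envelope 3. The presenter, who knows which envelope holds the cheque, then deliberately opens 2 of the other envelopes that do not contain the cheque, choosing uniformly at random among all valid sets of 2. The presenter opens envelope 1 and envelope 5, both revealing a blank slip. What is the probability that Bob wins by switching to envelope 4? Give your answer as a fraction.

Condition on the true location of the cheque.
If it is in either of envelopes 1 and 5 (prior 1/5 each): that envelope was opened and seen not to hold the prize — ruled out; weight (1/5)·0 = 0 each.
If it is in either of envelopes 2 and 4 (prior 1/5 each): the presenter has 3 equally likely choices, so probability 1/3; weight (1/5)·(1/3) = 1/15 each.
If it is in envelope 3 (prior 1/5): the presenter has 6 equally likely choices, so probability 1/6; weight (1/5)·(1/6) = 1/30.
The weights sum to 1/6.
So P(the cheque in envelope 4 | the presenter opened envelope 1 and envelope 5) = (1/15) / (1/6) = 2/5.

2/5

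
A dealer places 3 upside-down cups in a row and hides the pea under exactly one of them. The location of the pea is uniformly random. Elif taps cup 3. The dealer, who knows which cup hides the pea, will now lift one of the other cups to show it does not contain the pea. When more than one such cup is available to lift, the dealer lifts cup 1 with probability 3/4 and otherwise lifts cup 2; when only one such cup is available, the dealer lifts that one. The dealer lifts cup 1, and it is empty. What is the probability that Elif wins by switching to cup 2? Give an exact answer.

Apply Bayes' rule, conditioning on where the pea actually is.
If it is under cup 1 (prior 1/3): the dealer opened cup 1, so this case is ruled out; weight (1/3)·0 = 0.
If it is under cup 2 (prior 1/3): only cup 1 is available, probability 1; weight (1/3)·1 = 1/3.
If it is under cup 3 (prior 1/3): cup 1 is available, opened with probability 3/4; weight (1/3)·(3/4) = 1/4.
The weights sum to 7/12.
So P(the pea under cup 2 | the dealer opened cup 1) = (1/3) / (7/12) = 4/7.

4/7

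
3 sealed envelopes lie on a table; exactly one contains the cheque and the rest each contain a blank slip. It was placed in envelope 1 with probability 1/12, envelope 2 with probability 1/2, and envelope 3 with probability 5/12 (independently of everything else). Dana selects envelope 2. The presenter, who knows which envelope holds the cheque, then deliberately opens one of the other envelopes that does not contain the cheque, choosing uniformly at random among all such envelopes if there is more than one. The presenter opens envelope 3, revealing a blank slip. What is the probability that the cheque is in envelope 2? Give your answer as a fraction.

Apply Bayes' rule, conditioning on where the cheque actually is.
If it is in envelope 1 (prior 1/12): the presenter has no choice, probability 1; weight (1/12)·1 = 1/12.
If it is in envelope 2 (prior 1/2): the presenter has 2 equally likely choices, so probability 1/2; weight (1/2)·(1/2) = 1/4.
If it is in envelope 3 (prior 5/12): the presenter opened envelope 3, so this case is ruled out; weight (5/12)·0 = 0.
The weights sum to 1/3.
So P(the cheque in envelope 2 | the presenter opened envelope 3) = (1/4) / (1/3) = 3/4.

3/4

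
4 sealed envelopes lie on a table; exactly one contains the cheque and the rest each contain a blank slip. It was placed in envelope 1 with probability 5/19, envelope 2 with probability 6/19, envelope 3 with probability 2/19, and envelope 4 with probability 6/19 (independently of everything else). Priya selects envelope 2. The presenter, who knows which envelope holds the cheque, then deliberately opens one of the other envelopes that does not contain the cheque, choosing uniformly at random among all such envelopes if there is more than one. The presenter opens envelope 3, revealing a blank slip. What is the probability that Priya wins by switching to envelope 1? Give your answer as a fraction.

1/3

Condition on the true location of the cheque.
If it is in envelope 1 (prior 5/19): the presenter has 2 equally likely choices, so probability 1/2; weight (5/19)·(1/2) = 5/38.
If it is in envelope 2 (prior 6/19): the presenter has 3 equally likely choices, so probability 1/3; weight (6/19)·(1/3) = 2/19.
If it is in envelope 3 (prior 2/19): the presenter opened envelope 3, so this case is ruled out; weight (2/19)·0 = 0.
If it is in envelope 4 (prior 6/19): the presenter has 2 equally likely choices, so probability 1/2; weight (6/19)·(1/2) = 3/19.
The weights sum to 15/38.
So P(the cheque in envelope 1 | the presenter opened envelope 3) = (5/38) / (15/38) = 1/3.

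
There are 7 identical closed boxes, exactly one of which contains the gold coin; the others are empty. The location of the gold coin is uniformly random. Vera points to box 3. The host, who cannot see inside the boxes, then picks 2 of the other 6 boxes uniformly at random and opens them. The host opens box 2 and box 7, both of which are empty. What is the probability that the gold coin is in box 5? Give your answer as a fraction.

Condition on the true location of the gold coin.
If it is in any of boxes 1, 3, 4, 5, and 6 (prior 1/7 each): the host picks exactly this set with probability 1/15 regardless, and none is the prize; weight (1/7)·(1/15) = 1/105 each.
If it is in either of boxes 2 and 7 (prior 1/7 each): that box was opened and seen not to hold the prize — ruled out; weight (1/7)·0 = 0 each.
The weights sum to 1/21.
So P(the gold coin in box 5 | the host opened box 2 and box 7) = (1/105) / (1/21) = 1/5.

1/5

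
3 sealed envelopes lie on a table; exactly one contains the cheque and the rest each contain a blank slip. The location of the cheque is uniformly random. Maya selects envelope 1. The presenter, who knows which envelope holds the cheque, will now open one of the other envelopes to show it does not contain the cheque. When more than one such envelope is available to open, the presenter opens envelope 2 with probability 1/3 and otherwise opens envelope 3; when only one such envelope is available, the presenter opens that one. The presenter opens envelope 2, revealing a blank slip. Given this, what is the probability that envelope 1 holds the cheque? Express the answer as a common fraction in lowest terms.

Consider each possible location of the cheque in turn.
If it is in envelope 1 (prior 1/3): envelope 2 is available, opened with probability 1/3; weight (1/3)·(1/3) = 1/9.
If it is in envelope 2 (prior 1/3): the presenter opened envelope 2, so this case is ruled out; weight (1/3)·0 = 0.
If it is in envelope 3 (prior 1/3): only envelope 2 is available, probability 1; weight (1/3)·1 = 1/3.
The weights sum to 4/9.
So P(the cheque in envelope 1 | the presenter opened envelope 2) = (1/9) / (4/9) = 1/4.

1/4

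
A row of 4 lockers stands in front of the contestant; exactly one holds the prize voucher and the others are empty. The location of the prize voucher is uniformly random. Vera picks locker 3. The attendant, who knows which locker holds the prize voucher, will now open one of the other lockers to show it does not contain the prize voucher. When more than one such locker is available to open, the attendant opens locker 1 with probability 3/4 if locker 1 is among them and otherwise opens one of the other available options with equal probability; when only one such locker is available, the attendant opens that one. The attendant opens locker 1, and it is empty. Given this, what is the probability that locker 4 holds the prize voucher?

1/3

Consider each possible location of the prize voucher in turn.
If it is in locker 1 (prior 1/4): the attendant opened locker 1, so this case is ruled out; weight (1/4)·0 = 0.
If it is in any of lockers 2, 3, and 4 (prior 1/4 each): locker 1 is available, opened with probability 3/4; weight (1/4)·(3/4) = 3/16 each.
The weights sum to 9/16.
So P(the prize voucher in locker 4 | the attendant opened locker 1) = (3/16) / (9/16) = 1/3.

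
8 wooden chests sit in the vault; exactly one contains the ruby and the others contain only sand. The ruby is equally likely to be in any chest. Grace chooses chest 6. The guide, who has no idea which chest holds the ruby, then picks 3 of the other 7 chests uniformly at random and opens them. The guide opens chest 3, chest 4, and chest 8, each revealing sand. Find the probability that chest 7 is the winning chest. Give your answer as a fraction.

1/5

Because the guide chose which chests to open without knowing where the ruby is, the choice is independent of the prize location. Learning that none of the 3 opened chests holds the ruby simply rules out those 3 locations and leaves the remaining 5 chests still equally likely by symmetry.
So P(the ruby in chest 7) = 1/5.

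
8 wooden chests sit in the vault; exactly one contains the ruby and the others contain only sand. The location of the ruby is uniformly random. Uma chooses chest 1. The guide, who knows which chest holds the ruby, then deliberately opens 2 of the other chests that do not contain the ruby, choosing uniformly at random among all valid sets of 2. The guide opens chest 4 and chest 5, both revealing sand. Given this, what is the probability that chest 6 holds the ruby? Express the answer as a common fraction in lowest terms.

7/40

Consider each possible location of the ruby in turn.
If it is in chest 1 (prior 1/8): the guide has 21 equally likely choices, so probability 1/21; weight (1/8)·(1/21) = 1/168.
If it is in any of chests 2, 3, 6, 7, and 8 (prior 1/8 each): the guide has 15 equally likely choices, so probability 1/15; weight (1/8)·(1/15) = 1/120 each.
If it is in either of chests 4 and 5 (prior 1/8 each): that chest was opened and seen not to hold the prize — ruled out; weight (1/8)·0 = 0 each.
The weights sum to 1/21.
So P(the ruby in chest 6 | the guide opened chest 4 and chest 5) = (1/120) / (1/21) = 7/40.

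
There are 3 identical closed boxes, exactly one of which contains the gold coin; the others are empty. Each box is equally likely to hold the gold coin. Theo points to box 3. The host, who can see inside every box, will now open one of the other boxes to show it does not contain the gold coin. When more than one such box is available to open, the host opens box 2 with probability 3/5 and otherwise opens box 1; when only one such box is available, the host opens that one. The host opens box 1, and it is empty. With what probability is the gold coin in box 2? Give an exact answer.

5/7

Consider each possible location of the gold coin in turn.
If it is in box 1 (prior 1/3): the host opened box 1, so this case is ruled out; weight (1/3)·0 = 0.
If it is in box 2 (prior 1/3): only box 1 is available, probability 1; weight (1/3)·1 = 1/3.
If it is in box 3 (prior 1/3): box 2 is available but not opened, probability 2/5; weight (1/3)·(2/5) = 2/15.
The weights sum to 7/15.
So P(the gold coin in box 2 | the host opened box 1) = (1/3) / (7/15) = 5/7.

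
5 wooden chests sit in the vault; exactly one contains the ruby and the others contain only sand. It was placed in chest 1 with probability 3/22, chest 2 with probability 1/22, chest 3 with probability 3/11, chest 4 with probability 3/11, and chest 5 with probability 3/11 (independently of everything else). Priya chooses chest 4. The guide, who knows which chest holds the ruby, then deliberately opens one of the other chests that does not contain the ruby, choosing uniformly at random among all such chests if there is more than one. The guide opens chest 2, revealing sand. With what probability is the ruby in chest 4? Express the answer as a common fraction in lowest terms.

Apply Bayes' rule, conditioning on where the ruby actually is.
If it is in chest 1 (prior 3/22): the guide has 3 equally likely choices, so probability 1/3; weight (3/22)·(1/3) = 1/22.
If it is in chest 2 (prior 1/22): the guide opened chest 2, so this case is ruled out; weight (1/22)·0 = 0.
If it is in either of chests 3 and 5 (prior 3/11 each): the guide has 3 equally likely choices, so probability 1/3; weight (3/11)·(1/3) = 1/11 each.
If it is in chest 4 (prior 3/11): the guide has 4 equally likely choices, so probability 1/4; weight (3/11)·(1/4) = 3/44.
The weights sum to 13/44.
So P(the ruby in chest 4 | the guide opened chest 2) = (3/44) / (13/44) = 3/13.

3/13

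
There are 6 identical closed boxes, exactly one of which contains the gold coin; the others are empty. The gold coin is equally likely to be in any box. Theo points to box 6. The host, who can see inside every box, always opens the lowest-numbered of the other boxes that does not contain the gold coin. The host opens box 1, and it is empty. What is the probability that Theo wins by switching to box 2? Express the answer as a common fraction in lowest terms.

Consider each possible location of the gold coin in turn.
If it is in box 1 (prior 1/6): the host opened box 1, so this case is ruled out; weight (1/6)·0 = 0.
If it is in any of boxes 2, 3, 4, 5, and 6 (prior 1/6 each): box 1 is the lowest-numbered option available, probability 1; weight (1/6)·1 = 1/6 each.
The weights sum to 5/6.
So P(the gold coin in box 2 | the host opened box 1) = (1/6) / (5/6) = 1/5.

1/5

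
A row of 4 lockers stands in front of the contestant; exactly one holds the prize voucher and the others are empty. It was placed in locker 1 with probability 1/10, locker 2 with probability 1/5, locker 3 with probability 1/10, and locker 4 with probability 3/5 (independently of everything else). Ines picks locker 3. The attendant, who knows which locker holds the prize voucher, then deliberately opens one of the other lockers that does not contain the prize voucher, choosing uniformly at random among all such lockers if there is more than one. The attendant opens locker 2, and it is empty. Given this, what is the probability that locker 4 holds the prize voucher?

Condition on the true location of the prize voucher.
If it is in locker 1 (prior 1/10): the attendant has 2 equally likely choices, so probability 1/2; weight (1/10)·(1/2) = 1/20.
If it is in locker 2 (prior 1/5): the attendant opened locker 2, so this case is ruled out; weight (1/5)·0 = 0.
If it is in locker 3 (prior 1/10): the attendant has 3 equally likely choices, so probability 1/3; weight (1/10)·(1/3) = 1/30.
If it is in locker 4 (prior 3/5): the attendant has 2 equally likely choices, so probability 1/2; weight (3/5)·(1/2) = 3/10.
The weights sum to 23/60.
So P(the prize voucher in locker 4 | the attendant opened locker 2) = (3/10) / (23/60) = 18/23.

18/23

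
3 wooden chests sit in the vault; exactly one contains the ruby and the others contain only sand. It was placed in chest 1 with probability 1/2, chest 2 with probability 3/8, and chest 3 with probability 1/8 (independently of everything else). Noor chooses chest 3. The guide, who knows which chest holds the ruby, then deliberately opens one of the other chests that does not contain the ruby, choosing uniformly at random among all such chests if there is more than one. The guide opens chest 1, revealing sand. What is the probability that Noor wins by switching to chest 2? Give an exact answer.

6/7

Condition on the true location of the ruby.
If it is in chest 1 (prior 1/2): the guide opened chest 1, so this case is ruled out; weight (1/2)·0 = 0.
If it is in chest 2 (prior 3/8): the guide has no choice, probability 1; weight (3/8)·1 = 3/8.
If it is in chest 3 (prior 1/8): the guide has 2 equally likely choices, so probability 1/2; weight (1/8)·(1/2) = 1/16.
The weights sum to 7/16.
So P(the ruby in chest 2 | the guide opened chest 1) = (3/8) / (7/16) = 6/7.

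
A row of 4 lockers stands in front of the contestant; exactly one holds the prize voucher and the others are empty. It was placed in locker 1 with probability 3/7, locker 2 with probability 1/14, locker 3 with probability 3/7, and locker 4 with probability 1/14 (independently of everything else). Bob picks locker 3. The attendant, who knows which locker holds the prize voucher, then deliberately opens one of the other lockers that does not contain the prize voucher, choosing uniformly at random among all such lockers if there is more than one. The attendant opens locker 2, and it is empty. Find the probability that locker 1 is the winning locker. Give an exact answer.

Condition on the true location of the prize voucher.
If it is in locker 1 (prior 3/7): the attendant has 2 equally likely choices, so probability 1/2; weight (3/7)·(1/2) = 3/14.
If it is in locker 2 (prior 1/14): the attendant opened locker 2, so this case is ruled out; weight (1/14)·0 = 0.
If it is in locker 3 (prior 3/7): the attendant has 3 equally likely choices, so probability 1/3; weight (3/7)·(1/3) = 1/7.
If it is in locker 4 (prior 1/14): the attendant has 2 equally likely choices, so probability 1/2; weight (1/14)·(1/2) = 1/28.
The weights sum to 11/28.
So P(the prize voucher in locker 1 | the attendant opened locker 2) = (3/14) / (11/28) = 6/11.

6/11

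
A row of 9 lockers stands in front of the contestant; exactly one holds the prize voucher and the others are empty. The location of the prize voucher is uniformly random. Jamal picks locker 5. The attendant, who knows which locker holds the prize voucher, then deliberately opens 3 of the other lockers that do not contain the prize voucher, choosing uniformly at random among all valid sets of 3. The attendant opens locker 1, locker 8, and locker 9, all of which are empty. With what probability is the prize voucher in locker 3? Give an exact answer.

Condition on the true location of the prize voucher.
If it is in any of lockers 1, 8, and 9 (prior 1/9 each): that locker was opened and seen not to hold the prize — ruled out; weight (1/9)·0 = 0 each.
If it is in any of lockers 2, 3, 4, 6, and 7 (prior 1/9 each): the attendant has 35 equally likely choices, so probability 1/35; weight (1/9)·(1/35) = 1/315 each.
If it is in locker 5 (prior 1/9): the attendant has 56 equally likely choices, so probability 1/56; weight (1/9)·(1/56) = 1/504.
The weights sum to 1/56.
So P(the prize voucher in locker 3 | the attendant opened locker 1, locker 8, and locker 9) = (1/315) / (1/56) = 8/45.

8/45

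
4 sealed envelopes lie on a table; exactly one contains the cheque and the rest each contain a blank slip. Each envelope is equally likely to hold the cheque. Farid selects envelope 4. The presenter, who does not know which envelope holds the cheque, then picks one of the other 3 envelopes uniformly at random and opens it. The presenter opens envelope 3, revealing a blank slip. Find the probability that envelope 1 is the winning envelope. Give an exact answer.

Because the presenter chose which envelope to open without knowing where the cheque is, the choice is independent of the prize location. Learning that envelope 3 does not hold the cheque simply rules out that one location and leaves the remaining 3 envelopes still equally likely by symmetry.
So P(the cheque in envelope 1) = 1/3.

1/3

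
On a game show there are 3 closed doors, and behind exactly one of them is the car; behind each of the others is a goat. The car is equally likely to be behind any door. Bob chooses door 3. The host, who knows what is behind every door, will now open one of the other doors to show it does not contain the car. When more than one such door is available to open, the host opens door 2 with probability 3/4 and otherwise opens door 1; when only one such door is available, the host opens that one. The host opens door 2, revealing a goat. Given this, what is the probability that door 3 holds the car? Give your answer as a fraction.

3/7

Condition on the true location of the car.
If it is behind door 1 (prior 1/3): only door 2 is available, probability 1; weight (1/3)·1 = 1/3.
If it is behind door 2 (prior 1/3): the host opened door 2, so this case is ruled out; weight (1/3)·0 = 0.
If it is behind door 3 (prior 1/3): door 2 is available, opened with probability 3/4; weight (1/3)·(3/4) = 1/4.
The weights sum to 7/12.
So P(the car behind door 3 | the host opened door 2) = (1/4) / (7/12) = 3/7.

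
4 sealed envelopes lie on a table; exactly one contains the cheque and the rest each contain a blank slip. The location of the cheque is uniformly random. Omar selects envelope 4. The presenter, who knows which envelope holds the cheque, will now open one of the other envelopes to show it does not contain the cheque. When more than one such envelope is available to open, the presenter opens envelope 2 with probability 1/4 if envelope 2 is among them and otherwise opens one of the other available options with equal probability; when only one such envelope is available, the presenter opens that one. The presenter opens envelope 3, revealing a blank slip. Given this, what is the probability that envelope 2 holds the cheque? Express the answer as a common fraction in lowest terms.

Condition on the true location of the cheque.
If it is in envelope 1 (prior 1/4): envelope 2 is available but not opened, probability 3/4; weight (1/4)·(3/4) = 3/16.
If it is in envelope 2 (prior 1/4): envelope 2 holds the prize so is unavailable; the presenter chooses uniformly among the 2 others, probability 1/2; weight (1/4)·(1/2) = 1/8.
If it is in envelope 3 (prior 1/4): the presenter opened envelope 3, so this case is ruled out; weight (1/4)·0 = 0.
If it is in envelope 4 (prior 1/4): envelope 2 is available but not opened; envelope 3 gets probability (1 − 1/4)/2 = 3/8; weight (1/4)·(3/8) = 3/32.
The weights sum to 13/32.
So P(the cheque in envelope 2 | the presenter opened envelope 3) = (1/8) / (13/32) = 4/13.

4/13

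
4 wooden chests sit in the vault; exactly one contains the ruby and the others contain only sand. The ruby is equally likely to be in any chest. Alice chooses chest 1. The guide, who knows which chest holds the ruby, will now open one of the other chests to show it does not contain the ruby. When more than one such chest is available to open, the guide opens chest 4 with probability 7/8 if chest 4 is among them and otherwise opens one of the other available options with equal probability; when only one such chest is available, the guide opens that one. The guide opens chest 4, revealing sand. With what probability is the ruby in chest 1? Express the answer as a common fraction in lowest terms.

Apply Bayes' rule, conditioning on where the ruby actually is.
If it is in any of chests 1, 2, and 3 (prior 1/4 each): chest 4 is available, opened with probability 7/8; weight (1/4)·(7/8) = 7/32 each.
If it is in chest 4 (prior 1/4): the guide opened chest 4, so this case is ruled out; weight (1/4)·0 = 0.
The weights sum to 21/32.
So P(the ruby in chest 1 | the guide opened chest 4) = (7/32) / (21/32) = 1/3.

1/3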